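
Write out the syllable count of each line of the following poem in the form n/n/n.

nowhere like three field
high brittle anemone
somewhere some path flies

5/7/5

Line 1: "nowhere like three field": 2+1+1+1 = 5
Line 2: "high brittle anemone": 1+2+4 = 7
Line 3: "somewhere some path flies": 2+1+1+1 = 5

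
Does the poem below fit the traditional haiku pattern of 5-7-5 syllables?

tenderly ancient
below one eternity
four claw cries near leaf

Line 1: "tenderly ancient": 3+2 = 5 ✓
Line 2: "below one eternity": 2+1+4 = 7 ✓
Line 3: "four claw cries near leaf": 1+1+1+1+1 = 5 ✓

Yes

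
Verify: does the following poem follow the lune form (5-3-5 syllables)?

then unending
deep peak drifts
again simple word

Line 1: "then unending": 1+3 = 4 (expected 5)
Line 2: "deep peak drifts": 1+1+1 = 3 ✓
Line 3: "again simple word": 2+2+1 = 5 ✓

No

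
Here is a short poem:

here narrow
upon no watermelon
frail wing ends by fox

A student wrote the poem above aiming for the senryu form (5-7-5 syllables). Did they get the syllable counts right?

No

Line 1: here (1), narrow (2) → 3 (expected 5)
Line 2: upon (2), no (1), watermelon (4) → 7 ✓
Line 3: frail (1), wing (1), ends (1), by (1), fox (1) → 5 ✓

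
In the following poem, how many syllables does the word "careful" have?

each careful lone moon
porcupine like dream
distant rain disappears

2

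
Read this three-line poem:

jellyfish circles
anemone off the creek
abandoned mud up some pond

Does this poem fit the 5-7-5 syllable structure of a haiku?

No

Line 1: jellyfish(3) + circles(2) = 5 ✓
Line 2: anemone(4) + off(1) + the(1) + creek(1) = 7 ✓
Line 3: abandoned(3) + mud(1) + up(1) + some(1) + pond(1) = 7 (expected 5)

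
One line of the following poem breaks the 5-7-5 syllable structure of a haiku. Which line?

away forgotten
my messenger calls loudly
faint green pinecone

Line 1: away (2), forgotten (3) → 5 ✓
Line 2: my (1), messenger (3), calls (1), loudly (2) → 7 ✓
Line 3: faint (1), green (1), pinecone (2) → 4 (expected 5)

The third line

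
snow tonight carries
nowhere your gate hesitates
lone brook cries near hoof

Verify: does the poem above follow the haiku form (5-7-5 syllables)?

Yes

Line 1: snow(1) + tonight(2) + carries(2) = 5 ✓
Line 2: nowhere(2) + your(1) + gate(1) + hesitates(3) = 7 ✓
Line 3: lone(1) + brook(1) + cries(1) + near(1) + hoof(1) = 5 ✓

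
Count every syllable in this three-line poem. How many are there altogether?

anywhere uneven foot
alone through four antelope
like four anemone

20

Line 1: anywhere(3) + uneven(3) + foot(1) = 7
Line 2: alone(2) + through(1) + four(1) + antelope(3) = 7
Line 3: like(1) + four(1) + anemone(4) = 6
Total: 7 + 7 + 6 = 20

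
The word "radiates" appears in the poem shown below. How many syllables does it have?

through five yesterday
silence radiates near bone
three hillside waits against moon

3

"radiates" has 3 syllables.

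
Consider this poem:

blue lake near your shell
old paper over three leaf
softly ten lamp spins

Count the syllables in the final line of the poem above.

The final line: softly (2), ten (1), lamp (1), spins (1) → 5

5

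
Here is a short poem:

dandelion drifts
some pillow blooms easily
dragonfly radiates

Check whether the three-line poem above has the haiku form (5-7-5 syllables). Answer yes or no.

No

Line 1: dandelion(4) + drifts(1) = 5 ✓
Line 2: some(1) + pillow(2) + blooms(1) + easily(3) = 7 ✓
Line 3: dragonfly(3) + radiates(3) = 6 (expected 5)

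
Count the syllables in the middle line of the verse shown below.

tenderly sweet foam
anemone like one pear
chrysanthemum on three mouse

7

The middle line: anemone(4) + like(1) + one(1) + pear(1) = 7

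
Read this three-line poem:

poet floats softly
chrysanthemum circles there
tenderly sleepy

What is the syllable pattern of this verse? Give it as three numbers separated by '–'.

5–7–5

Line 1: poet(2) + floats(1) + softly(2) = 5
Line 2: chrysanthemum(4) + circles(2) + there(1) = 7
Line 3: tenderly(3) + sleepy(2) = 5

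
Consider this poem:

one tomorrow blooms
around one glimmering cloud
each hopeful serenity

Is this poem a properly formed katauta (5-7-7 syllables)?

Yes

Line 1: "one tomorrow blooms": 1+3+1 = 5 ✓
Line 2: "around one glimmering cloud": 2+1+3+1 = 7 ✓
Line 3: "each hopeful serenity": 1+2+4 = 7 ✓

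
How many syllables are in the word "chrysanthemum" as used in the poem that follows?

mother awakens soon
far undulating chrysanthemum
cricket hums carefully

4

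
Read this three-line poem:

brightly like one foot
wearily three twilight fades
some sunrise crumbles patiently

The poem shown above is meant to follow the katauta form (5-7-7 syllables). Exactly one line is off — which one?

Line 1: brightly (2), like (1), one (1), foot (1) → 5 ✓
Line 2: wearily (3), three (1), twilight (2), fades (1) → 7 ✓
Line 3: some (1), sunrise (2), crumbles (2), patiently (3) → 8 (expected 7)

The third line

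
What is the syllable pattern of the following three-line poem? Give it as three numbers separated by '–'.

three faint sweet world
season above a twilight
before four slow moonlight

4–7–6

Line 1: three (1), faint (1), sweet (1), world (1) → 4
Line 2: season (2), above (2), a (1), twilight (2) → 7
Line 3: before (2), four (1), slow (1), moonlight (2) → 6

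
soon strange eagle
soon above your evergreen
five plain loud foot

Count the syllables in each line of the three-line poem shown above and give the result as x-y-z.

4-7-4

Line 1: soon (1), strange (1), eagle (2) → 4
Line 2: soon (1), above (2), your (1), evergreen (3) → 7
Line 3: five (1), plain (1), loud (1), foot (1) → 4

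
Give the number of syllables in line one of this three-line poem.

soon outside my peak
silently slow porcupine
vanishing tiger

Line one: soon (1), outside (2), my (1), peak (1) → 5

5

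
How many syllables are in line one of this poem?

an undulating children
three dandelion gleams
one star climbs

7

Line one: "an undulating children": 1+4+2 = 7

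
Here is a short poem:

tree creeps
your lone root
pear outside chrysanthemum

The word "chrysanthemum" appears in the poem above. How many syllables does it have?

4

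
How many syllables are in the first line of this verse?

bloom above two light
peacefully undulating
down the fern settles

5

The first line: "bloom above two light": 1+2+1+1 = 5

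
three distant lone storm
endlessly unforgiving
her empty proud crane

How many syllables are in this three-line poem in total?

Line 1: "three distant lone storm": 1+2+1+1 = 5
Line 2: "endlessly unforgiving": 3+4 = 7
Line 3: "her empty proud crane": 1+2+1+1 = 5
Total: 5 + 7 + 5 = 17

17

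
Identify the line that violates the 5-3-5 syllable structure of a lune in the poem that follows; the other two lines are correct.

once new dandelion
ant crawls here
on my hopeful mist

Line 1

Line 1: once(1) + new(1) + dandelion(4) = 6 (expected 5)
Line 2: ant(1) + crawls(1) + here(1) = 3 ✓
Line 3: on(1) + my(1) + hopeful(2) + mist(1) = 5 ✓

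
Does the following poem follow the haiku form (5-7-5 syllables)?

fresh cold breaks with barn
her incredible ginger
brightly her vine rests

Yes

Line 1: fresh (1), cold (1), breaks (1), with (1), barn (1) → 5 ✓
Line 2: her (1), incredible (4), ginger (2) → 7 ✓
Line 3: brightly (2), her (1), vine (1), rests (1) → 5 ✓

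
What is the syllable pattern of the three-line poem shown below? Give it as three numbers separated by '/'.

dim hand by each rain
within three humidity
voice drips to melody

Line 1: dim(1) + hand(1) + by(1) + each(1) + rain(1) = 5
Line 2: within(2) + three(1) + humidity(4) = 7
Line 3: voice(1) + drips(1) + to(1) + melody(3) = 6

5/7/6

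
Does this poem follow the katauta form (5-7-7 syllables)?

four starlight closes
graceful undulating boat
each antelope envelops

Yes

Line 1: four (1), starlight (2), closes (2) → 5 ✓
Line 2: graceful (2), undulating (4), boat (1) → 7 ✓
Line 3: each (1), antelope (3), envelops (3) → 7 ✓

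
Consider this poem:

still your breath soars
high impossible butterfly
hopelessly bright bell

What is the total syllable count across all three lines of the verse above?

Line 1: still (1), your (1), breath (1), soars (1) → 4
Line 2: high (1), impossible (4), butterfly (3) → 8
Line 3: hopelessly (3), bright (1), bell (1) → 5
Total: 4 + 8 + 5 = 17

17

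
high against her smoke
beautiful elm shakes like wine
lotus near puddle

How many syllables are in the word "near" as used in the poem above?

1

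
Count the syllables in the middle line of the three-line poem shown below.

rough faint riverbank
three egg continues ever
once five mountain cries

The middle line: "three egg continues ever": 1+1+3+2 = 7

7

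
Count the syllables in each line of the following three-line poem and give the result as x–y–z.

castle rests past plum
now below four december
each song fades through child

5–7–5

Line 1: "castle rests past plum": 2+1+1+1 = 5
Line 2: "now below four december": 1+2+1+3 = 7
Line 3: "each song fades through child": 1+1+1+1+1 = 5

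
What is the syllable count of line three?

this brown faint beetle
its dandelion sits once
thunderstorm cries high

5

Line three: thunderstorm(3) + cries(1) + high(1) = 5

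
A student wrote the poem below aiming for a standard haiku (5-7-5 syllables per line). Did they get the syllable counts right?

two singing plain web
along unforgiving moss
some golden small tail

Line 1: "two singing plain web": 1+2+1+1 = 5 ✓
Line 2: "along unforgiving moss": 2+4+1 = 7 ✓
Line 3: "some golden small tail": 1+2+1+1 = 5 ✓

Yes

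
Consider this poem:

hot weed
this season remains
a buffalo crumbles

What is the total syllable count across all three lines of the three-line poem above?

Line 1: "hot weed": 1+1 = 2
Line 2: "this season remains": 1+2+2 = 5
Line 3: "a buffalo crumbles": 1+3+2 = 6
Total: 2 + 5 + 6 = 13

13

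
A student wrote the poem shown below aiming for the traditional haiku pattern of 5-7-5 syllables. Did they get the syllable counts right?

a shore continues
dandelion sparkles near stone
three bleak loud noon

Line 1: "a shore continues": 1+1+3 = 5 ✓
Line 2: "dandelion sparkles near stone": 4+2+1+1 = 8 (expected 7)
Line 3: "three bleak loud noon": 1+1+1+1 = 4 (expected 5)

No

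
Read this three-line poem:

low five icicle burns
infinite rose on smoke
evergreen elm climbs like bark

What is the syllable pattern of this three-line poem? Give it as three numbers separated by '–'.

6–6–7

Line 1: low (1), five (1), icicle (3), burns (1) → 6
Line 2: infinite (3), rose (1), on (1), smoke (1) → 6
Line 3: evergreen (3), elm (1), climbs (1), like (1), bark (1) → 7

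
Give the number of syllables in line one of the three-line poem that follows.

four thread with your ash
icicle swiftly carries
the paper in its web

Line one: four(1) + thread(1) + with(1) + your(1) + ash(1) = 5

5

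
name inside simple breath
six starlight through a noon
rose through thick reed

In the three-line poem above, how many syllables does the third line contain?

The third line: rose (1), through (1), thick (1), reed (1) → 4

4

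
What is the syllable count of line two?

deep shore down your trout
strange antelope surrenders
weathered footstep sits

Line two: strange(1) + antelope(3) + surrenders(3) = 7

7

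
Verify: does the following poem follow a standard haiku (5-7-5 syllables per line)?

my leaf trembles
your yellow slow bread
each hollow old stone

Line 1: my (1), leaf (1), trembles (2) → 4 (expected 5)
Line 2: your (1), yellow (2), slow (1), bread (1) → 5 (expected 7)
Line 3: each (1), hollow (2), old (1), stone (1) → 5 ✓

No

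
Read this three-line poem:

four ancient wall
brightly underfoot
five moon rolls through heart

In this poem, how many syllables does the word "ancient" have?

"ancient" has 2 syllables.

2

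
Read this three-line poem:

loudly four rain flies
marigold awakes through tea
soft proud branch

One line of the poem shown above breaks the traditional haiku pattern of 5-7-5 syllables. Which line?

The third line

Line 1: loudly(2) + four(1) + rain(1) + flies(1) = 5 ✓
Line 2: marigold(3) + awakes(2) + through(1) + tea(1) = 7 ✓
Line 3: soft(1) + proud(1) + branch(1) = 3 (expected 5)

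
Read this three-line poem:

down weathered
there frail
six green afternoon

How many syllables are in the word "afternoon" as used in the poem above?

"afternoon" has 3 syllables.

3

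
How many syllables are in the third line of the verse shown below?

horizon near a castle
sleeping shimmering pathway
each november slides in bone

The third line: "each november slides in bone": 1+3+1+1+1 = 7

7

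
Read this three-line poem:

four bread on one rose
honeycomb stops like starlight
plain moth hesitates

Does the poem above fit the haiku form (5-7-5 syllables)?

Yes

Line 1: "four bread on one rose": 1+1+1+1+1 = 5 ✓
Line 2: "honeycomb stops like starlight": 3+1+1+2 = 7 ✓
Line 3: "plain moth hesitates": 1+1+3 = 5 ✓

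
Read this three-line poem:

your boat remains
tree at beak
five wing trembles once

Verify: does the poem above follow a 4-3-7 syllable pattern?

No

Line 1: your (1), boat (1), remains (2) → 4 ✓
Line 2: tree (1), at (1), beak (1) → 3 ✓
Line 3: five (1), wing (1), trembles (2), once (1) → 5 (expected 7)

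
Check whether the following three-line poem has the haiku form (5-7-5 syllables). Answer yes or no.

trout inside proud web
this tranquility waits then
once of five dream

No

Line 1: "trout inside proud web": 1+2+1+1 = 5 ✓
Line 2: "this tranquility waits then": 1+4+1+1 = 7 ✓
Line 3: "once of five dream": 1+1+1+1 = 4 (expected 5)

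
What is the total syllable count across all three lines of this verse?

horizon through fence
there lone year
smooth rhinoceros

Line 1: "horizon through fence": 3+1+1 = 5
Line 2: "there lone year": 1+1+1 = 3
Line 3: "smooth rhinoceros": 1+4 = 5
Total: 5 + 3 + 5 = 13

13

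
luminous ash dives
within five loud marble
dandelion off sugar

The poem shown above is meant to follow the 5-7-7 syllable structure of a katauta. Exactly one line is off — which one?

Line 2

Line 1: "luminous ash dives": 3+1+1 = 5 ✓
Line 2: "within five loud marble": 2+1+1+2 = 6 (expected 7)
Line 3: "dandelion off sugar": 4+1+2 = 7 ✓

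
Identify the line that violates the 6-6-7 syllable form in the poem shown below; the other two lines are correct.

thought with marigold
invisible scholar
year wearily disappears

Line 1: thought (1), with (1), marigold (3) → 5 (expected 6)
Line 2: invisible (4), scholar (2) → 6 ✓
Line 3: year (1), wearily (3), disappears (3) → 7 ✓

Line 1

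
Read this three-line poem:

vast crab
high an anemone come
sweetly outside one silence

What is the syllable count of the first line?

2

The first line: vast (1), crab (1) → 2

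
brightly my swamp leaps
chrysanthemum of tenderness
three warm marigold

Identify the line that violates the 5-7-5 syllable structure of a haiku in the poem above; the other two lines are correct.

Line 1: brightly (2), my (1), swamp (1), leaps (1) → 5 ✓
Line 2: chrysanthemum (4), of (1), tenderness (3) → 8 (expected 7)
Line 3: three (1), warm (1), marigold (3) → 5 ✓

Line 2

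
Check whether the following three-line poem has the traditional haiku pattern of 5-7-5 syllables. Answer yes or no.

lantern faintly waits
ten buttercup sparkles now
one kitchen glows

Line 1: lantern (2), faintly (2), waits (1) → 5 ✓
Line 2: ten (1), buttercup (3), sparkles (2), now (1) → 7 ✓
Line 3: one (1), kitchen (2), glows (1) → 4 (expected 5)

No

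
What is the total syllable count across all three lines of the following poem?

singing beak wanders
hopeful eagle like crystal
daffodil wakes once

17

Line 1: singing (2), beak (1), wanders (2) → 5
Line 2: hopeful (2), eagle (2), like (1), crystal (2) → 7
Line 3: daffodil (3), wakes (1), once (1) → 5
Total: 5 + 7 + 5 = 17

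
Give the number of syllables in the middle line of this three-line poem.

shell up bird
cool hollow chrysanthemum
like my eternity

7

The middle line: cool(1) + hollow(2) + chrysanthemum(4) = 7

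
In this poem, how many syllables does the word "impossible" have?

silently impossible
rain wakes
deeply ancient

"impossible" has 4 syllables.

4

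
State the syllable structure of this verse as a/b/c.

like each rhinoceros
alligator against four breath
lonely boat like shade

Line 1: like(1) + each(1) + rhinoceros(4) = 6
Line 2: alligator(4) + against(2) + four(1) + breath(1) = 8
Line 3: lonely(2) + boat(1) + like(1) + shade(1) = 5

6/8/5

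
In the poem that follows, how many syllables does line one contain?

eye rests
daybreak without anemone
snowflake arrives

2

Line one: eye(1) + rests(1) = 2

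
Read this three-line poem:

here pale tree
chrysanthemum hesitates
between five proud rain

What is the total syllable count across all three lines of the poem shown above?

15

Line 1: here(1) + pale(1) + tree(1) = 3
Line 2: chrysanthemum(4) + hesitates(3) = 7
Line 3: between(2) + five(1) + proud(1) + rain(1) = 5
Total: 3 + 7 + 5 = 15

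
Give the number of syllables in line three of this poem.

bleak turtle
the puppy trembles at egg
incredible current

Line three: incredible (4), current (2) → 6

6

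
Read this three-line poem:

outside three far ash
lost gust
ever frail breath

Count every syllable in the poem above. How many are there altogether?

Line 1: outside (2), three (1), far (1), ash (1) → 5
Line 2: lost (1), gust (1) → 2
Line 3: ever (2), frail (1), breath (1) → 4
Total: 5 + 2 + 4 = 11

11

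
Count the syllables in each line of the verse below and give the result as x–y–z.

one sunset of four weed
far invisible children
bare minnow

6–7–3

Line 1: "one sunset of four weed": 1+2+1+1+1 = 6
Line 2: "far invisible children": 1+4+2 = 7
Line 3: "bare minnow": 1+2 = 3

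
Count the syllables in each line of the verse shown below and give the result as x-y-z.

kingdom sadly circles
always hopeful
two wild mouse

6-4-3

Line 1: kingdom (2), sadly (2), circles (2) → 6
Line 2: always (2), hopeful (2) → 4
Line 3: two (1), wild (1), mouse (1) → 3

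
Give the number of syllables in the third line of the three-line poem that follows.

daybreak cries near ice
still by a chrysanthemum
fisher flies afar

5

The third line: "fisher flies afar": 2+1+2 = 5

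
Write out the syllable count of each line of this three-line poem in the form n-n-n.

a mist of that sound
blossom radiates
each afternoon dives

5-5-5

Line 1: a (1), mist (1), of (1), that (1), sound (1) → 5
Line 2: blossom (2), radiates (3) → 5
Line 3: each (1), afternoon (3), dives (1) → 5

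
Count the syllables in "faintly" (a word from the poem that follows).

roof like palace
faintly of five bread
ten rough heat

2

"faintly" has 2 syllables.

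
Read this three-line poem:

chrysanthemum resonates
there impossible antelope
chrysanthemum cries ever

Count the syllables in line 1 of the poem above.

Line 1: chrysanthemum (4), resonates (3) → 7

7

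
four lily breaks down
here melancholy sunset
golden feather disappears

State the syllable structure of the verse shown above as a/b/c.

Line 1: four (1), lily (2), breaks (1), down (1) → 5
Line 2: here (1), melancholy (4), sunset (2) → 7
Line 3: golden (2), feather (2), disappears (3) → 7

5/7/7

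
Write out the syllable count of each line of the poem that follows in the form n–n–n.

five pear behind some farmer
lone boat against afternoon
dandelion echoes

Line 1: five (1), pear (1), behind (2), some (1), farmer (2) → 7
Line 2: lone (1), boat (1), against (2), afternoon (3) → 7
Line 3: dandelion (4), echoes (2) → 6

7–7–6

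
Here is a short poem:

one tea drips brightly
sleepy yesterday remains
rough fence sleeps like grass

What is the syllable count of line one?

5

Line one: one (1), tea (1), drips (1), brightly (2) → 5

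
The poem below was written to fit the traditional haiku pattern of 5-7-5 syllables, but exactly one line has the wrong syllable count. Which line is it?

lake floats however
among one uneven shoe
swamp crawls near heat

Line 1: "lake floats however": 1+1+3 = 5 ✓
Line 2: "among one uneven shoe": 2+1+3+1 = 7 ✓
Line 3: "swamp crawls near heat": 1+1+1+1 = 4 (expected 5)

The third line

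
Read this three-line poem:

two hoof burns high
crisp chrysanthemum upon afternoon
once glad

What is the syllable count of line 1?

Line 1: two(1) + hoof(1) + burns(1) + high(1) = 4

4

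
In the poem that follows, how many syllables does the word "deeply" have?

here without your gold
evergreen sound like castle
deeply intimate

2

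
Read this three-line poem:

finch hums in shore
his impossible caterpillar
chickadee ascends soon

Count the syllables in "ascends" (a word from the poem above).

"ascends" has 2 syllables.

2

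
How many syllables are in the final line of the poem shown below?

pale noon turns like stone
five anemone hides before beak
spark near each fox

4

The final line: "spark near each fox": 1+1+1+1 = 4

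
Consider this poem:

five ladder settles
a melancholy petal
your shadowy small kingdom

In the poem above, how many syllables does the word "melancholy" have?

"melancholy" has 4 syllables.

4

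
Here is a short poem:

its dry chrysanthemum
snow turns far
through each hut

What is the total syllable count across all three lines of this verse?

12

Line 1: its (1), dry (1), chrysanthemum (4) → 6
Line 2: snow (1), turns (1), far (1) → 3
Line 3: through (1), each (1), hut (1) → 3
Total: 6 + 3 + 3 = 12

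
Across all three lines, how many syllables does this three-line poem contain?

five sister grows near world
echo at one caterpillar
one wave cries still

Line 1: "five sister grows near world": 1+2+1+1+1 = 6
Line 2: "echo at one caterpillar": 2+1+1+4 = 8
Line 3: "one wave cries still": 1+1+1+1 = 4
Total: 6 + 8 + 4 = 18

18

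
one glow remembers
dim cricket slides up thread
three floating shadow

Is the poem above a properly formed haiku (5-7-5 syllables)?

Line 1: one (1), glow (1), remembers (3) → 5 ✓
Line 2: dim (1), cricket (2), slides (1), up (1), thread (1) → 6 (expected 7)
Line 3: three (1), floating (2), shadow (2) → 5 ✓

No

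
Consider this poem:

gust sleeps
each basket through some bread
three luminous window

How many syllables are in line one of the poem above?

Line one: gust(1) + sleeps(1) = 2

2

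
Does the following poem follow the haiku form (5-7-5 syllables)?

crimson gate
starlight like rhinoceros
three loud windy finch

Line 1: crimson(2) + gate(1) = 3 (expected 5)
Line 2: starlight(2) + like(1) + rhinoceros(4) = 7 ✓
Line 3: three(1) + loud(1) + windy(2) + finch(1) = 5 ✓

No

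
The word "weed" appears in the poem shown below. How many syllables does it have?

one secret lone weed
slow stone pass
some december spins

"weed" has 1 syllable.

1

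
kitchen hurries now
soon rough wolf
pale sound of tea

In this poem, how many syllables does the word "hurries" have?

2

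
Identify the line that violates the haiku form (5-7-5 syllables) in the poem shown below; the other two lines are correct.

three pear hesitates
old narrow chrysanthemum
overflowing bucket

Line 1: three (1), pear (1), hesitates (3) → 5 ✓
Line 2: old (1), narrow (2), chrysanthemum (4) → 7 ✓
Line 3: overflowing (4), bucket (2) → 6 (expected 5)

The third line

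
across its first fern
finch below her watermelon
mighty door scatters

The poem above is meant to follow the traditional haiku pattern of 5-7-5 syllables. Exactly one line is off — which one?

The second line

Line 1: across(2) + its(1) + first(1) + fern(1) = 5 ✓
Line 2: finch(1) + below(2) + her(1) + watermelon(4) = 8 (expected 7)
Line 3: mighty(2) + door(1) + scatters(2) = 5 ✓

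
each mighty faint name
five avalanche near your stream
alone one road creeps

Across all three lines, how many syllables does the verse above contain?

Line 1: "each mighty faint name": 1+2+1+1 = 5
Line 2: "five avalanche near your stream": 1+3+1+1+1 = 7
Line 3: "alone one road creeps": 2+1+1+1 = 5
Total: 5 + 7 + 5 = 17

17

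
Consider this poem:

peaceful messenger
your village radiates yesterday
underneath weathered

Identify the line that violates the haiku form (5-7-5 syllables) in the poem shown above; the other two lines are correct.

Line 1: peaceful(2) + messenger(3) = 5 ✓
Line 2: your(1) + village(2) + radiates(3) + yesterday(3) = 9 (expected 7)
Line 3: underneath(3) + weathered(2) = 5 ✓

The second line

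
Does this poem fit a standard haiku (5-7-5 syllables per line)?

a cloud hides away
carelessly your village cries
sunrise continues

Line 1: a(1) + cloud(1) + hides(1) + away(2) = 5 ✓
Line 2: carelessly(3) + your(1) + village(2) + cries(1) = 7 ✓
Line 3: sunrise(2) + continues(3) = 5 ✓

Yes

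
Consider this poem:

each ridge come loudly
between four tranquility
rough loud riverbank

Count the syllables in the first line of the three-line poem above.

5

The first line: "each ridge come loudly": 1+1+1+2 = 5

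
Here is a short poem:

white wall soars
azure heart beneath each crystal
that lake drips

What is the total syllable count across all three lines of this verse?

14

Line 1: "white wall soars": 1+1+1 = 3
Line 2: "azure heart beneath each crystal": 2+1+2+1+2 = 8
Line 3: "that lake drips": 1+1+1 = 3
Total: 3 + 8 + 3 = 14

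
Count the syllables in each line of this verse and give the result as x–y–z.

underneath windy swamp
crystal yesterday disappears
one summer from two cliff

Line 1: underneath (3), windy (2), swamp (1) → 6
Line 2: crystal (2), yesterday (3), disappears (3) → 8
Line 3: one (1), summer (2), from (1), two (1), cliff (1) → 6

6–8–6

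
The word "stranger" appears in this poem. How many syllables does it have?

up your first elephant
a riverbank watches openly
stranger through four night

2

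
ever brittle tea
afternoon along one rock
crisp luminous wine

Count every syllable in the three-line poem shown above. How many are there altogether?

Line 1: ever (2), brittle (2), tea (1) → 5
Line 2: afternoon (3), along (2), one (1), rock (1) → 7
Line 3: crisp (1), luminous (3), wine (1) → 5
Total: 5 + 7 + 5 = 17

17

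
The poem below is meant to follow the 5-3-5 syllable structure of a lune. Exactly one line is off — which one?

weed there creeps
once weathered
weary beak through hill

The first line

Line 1: "weed there creeps": 1+1+1 = 3 (expected 5)
Line 2: "once weathered": 1+2 = 3 ✓
Line 3: "weary beak through hill": 2+1+1+1 = 5 ✓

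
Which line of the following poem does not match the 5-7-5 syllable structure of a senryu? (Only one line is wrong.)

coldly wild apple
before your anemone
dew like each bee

Line 1: coldly (2), wild (1), apple (2) → 5 ✓
Line 2: before (2), your (1), anemone (4) → 7 ✓
Line 3: dew (1), like (1), each (1), bee (1) → 4 (expected 5)

The third line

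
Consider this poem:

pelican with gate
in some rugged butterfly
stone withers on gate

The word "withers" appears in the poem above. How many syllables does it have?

2

"withers" has 2 syllables.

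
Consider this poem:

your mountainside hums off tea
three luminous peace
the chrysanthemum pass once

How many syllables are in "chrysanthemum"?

"chrysanthemum" has 4 syllables.

4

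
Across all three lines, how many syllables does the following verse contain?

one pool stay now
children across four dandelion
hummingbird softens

18

Line 1: one(1) + pool(1) + stay(1) + now(1) = 4
Line 2: children(2) + across(2) + four(1) + dandelion(4) = 9
Line 3: hummingbird(3) + softens(2) = 5
Total: 4 + 9 + 5 = 18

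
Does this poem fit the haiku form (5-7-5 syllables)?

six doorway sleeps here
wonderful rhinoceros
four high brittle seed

Yes

Line 1: six(1) + doorway(2) + sleeps(1) + here(1) = 5 ✓
Line 2: wonderful(3) + rhinoceros(4) = 7 ✓
Line 3: four(1) + high(1) + brittle(2) + seed(1) = 5 ✓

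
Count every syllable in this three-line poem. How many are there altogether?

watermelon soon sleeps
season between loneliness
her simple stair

Line 1: watermelon(4) + soon(1) + sleeps(1) = 6
Line 2: season(2) + between(2) + loneliness(3) = 7
Line 3: her(1) + simple(2) + stair(1) = 4
Total: 6 + 7 + 4 = 17

17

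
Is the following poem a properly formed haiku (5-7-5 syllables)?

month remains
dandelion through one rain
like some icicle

Line 1: "month remains": 1+2 = 3 (expected 5)
Line 2: "dandelion through one rain": 4+1+1+1 = 7 ✓
Line 3: "like some icicle": 1+1+3 = 5 ✓

No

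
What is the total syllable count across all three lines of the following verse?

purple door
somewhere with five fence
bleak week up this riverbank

15

Line 1: purple (2), door (1) → 3
Line 2: somewhere (2), with (1), five (1), fence (1) → 5
Line 3: bleak (1), week (1), up (1), this (1), riverbank (3) → 7
Total: 3 + 5 + 7 = 15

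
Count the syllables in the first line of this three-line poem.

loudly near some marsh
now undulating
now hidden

5

The first line: "loudly near some marsh": 2+1+1+1 = 5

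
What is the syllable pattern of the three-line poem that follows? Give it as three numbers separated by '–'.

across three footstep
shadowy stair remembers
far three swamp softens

5–7–5

Line 1: across(2) + three(1) + footstep(2) = 5
Line 2: shadowy(3) + stair(1) + remembers(3) = 7
Line 3: far(1) + three(1) + swamp(1) + softens(2) = 5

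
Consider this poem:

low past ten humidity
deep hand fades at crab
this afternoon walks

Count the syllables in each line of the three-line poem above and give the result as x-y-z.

7-5-5

Line 1: low (1), past (1), ten (1), humidity (4) → 7
Line 2: deep (1), hand (1), fades (1), at (1), crab (1) → 5
Line 3: this (1), afternoon (3), walks (1) → 5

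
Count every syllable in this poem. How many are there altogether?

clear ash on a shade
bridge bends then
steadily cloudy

13

Line 1: "clear ash on a shade": 1+1+1+1+1 = 5
Line 2: "bridge bends then": 1+1+1 = 3
Line 3: "steadily cloudy": 3+2 = 5
Total: 5 + 3 + 5 = 13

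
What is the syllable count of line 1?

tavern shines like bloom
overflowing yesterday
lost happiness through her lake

Line 1: tavern (2), shines (1), like (1), bloom (1) → 5

5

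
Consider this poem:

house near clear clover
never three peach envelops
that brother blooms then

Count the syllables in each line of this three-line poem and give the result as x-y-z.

5-7-5

Line 1: house(1) + near(1) + clear(1) + clover(2) = 5
Line 2: never(2) + three(1) + peach(1) + envelops(3) = 7
Line 3: that(1) + brother(2) + blooms(1) + then(1) = 5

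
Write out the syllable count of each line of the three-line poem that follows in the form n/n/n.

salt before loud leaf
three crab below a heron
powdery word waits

Line 1: "salt before loud leaf": 1+2+1+1 = 5
Line 2: "three crab below a heron": 1+1+2+1+2 = 7
Line 3: "powdery word waits": 3+1+1 = 5

5/7/5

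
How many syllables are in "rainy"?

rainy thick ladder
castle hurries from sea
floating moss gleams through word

2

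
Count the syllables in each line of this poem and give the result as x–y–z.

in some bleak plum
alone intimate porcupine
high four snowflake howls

Line 1: in (1), some (1), bleak (1), plum (1) → 4
Line 2: alone (2), intimate (3), porcupine (3) → 8
Line 3: high (1), four (1), snowflake (2), howls (1) → 5

4–8–5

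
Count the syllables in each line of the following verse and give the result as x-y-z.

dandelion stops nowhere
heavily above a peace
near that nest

Line 1: dandelion(4) + stops(1) + nowhere(2) = 7
Line 2: heavily(3) + above(2) + a(1) + peace(1) = 7
Line 3: near(1) + that(1) + nest(1) = 3

7-7-3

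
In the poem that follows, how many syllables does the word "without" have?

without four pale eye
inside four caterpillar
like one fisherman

2

"without" has 2 syllables.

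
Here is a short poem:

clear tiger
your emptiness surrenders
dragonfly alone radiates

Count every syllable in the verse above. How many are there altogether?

18

Line 1: clear (1), tiger (2) → 3
Line 2: your (1), emptiness (3), surrenders (3) → 7
Line 3: dragonfly (3), alone (2), radiates (3) → 8
Total: 3 + 7 + 8 = 18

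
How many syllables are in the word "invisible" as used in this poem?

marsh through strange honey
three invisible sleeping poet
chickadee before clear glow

4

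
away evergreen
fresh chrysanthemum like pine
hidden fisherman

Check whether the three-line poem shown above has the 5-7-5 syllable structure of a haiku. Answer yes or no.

Line 1: away(2) + evergreen(3) = 5 ✓
Line 2: fresh(1) + chrysanthemum(4) + like(1) + pine(1) = 7 ✓
Line 3: hidden(2) + fisherman(3) = 5 ✓

Yes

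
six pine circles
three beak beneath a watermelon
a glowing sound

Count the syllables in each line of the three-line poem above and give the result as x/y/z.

Line 1: "six pine circles": 1+1+2 = 4
Line 2: "three beak beneath a watermelon": 1+1+2+1+4 = 9
Line 3: "a glowing sound": 1+2+1 = 4

4/9/4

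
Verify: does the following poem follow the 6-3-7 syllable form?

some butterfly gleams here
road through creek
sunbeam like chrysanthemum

Yes

Line 1: some (1), butterfly (3), gleams (1), here (1) → 6 ✓
Line 2: road (1), through (1), creek (1) → 3 ✓
Line 3: sunbeam (2), like (1), chrysanthemum (4) → 7 ✓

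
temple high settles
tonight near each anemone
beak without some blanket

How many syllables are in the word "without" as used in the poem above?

2

"without" has 2 syllables.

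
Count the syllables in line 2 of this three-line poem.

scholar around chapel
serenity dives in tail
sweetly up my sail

Line 2: serenity (4), dives (1), in (1), tail (1) → 7

7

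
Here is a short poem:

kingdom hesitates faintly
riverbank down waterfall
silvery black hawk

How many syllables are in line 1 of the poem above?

Line 1: kingdom(2) + hesitates(3) + faintly(2) = 7

7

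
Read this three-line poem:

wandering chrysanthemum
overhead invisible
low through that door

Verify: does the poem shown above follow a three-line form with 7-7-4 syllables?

Yes

Line 1: wandering(3) + chrysanthemum(4) = 7 ✓
Line 2: overhead(3) + invisible(4) = 7 ✓
Line 3: low(1) + through(1) + that(1) + door(1) = 4 ✓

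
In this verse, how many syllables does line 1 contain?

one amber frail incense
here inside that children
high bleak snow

6

Line 1: one(1) + amber(2) + frail(1) + incense(2) = 6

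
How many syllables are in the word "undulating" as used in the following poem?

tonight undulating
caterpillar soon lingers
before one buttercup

4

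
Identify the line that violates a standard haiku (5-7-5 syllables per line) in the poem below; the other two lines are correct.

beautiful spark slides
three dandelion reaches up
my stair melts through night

The second line

Line 1: beautiful (3), spark (1), slides (1) → 5 ✓
Line 2: three (1), dandelion (4), reaches (2), up (1) → 8 (expected 7)
Line 3: my (1), stair (1), melts (1), through (1), night (1) → 5 ✓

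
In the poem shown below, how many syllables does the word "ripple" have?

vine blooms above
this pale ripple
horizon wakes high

2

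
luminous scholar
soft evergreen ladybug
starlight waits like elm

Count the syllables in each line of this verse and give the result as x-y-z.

Line 1: luminous (3), scholar (2) → 5
Line 2: soft (1), evergreen (3), ladybug (3) → 7
Line 3: starlight (2), waits (1), like (1), elm (1) → 5

5-7-5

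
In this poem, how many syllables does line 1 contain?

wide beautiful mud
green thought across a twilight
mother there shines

5

Line 1: wide(1) + beautiful(3) + mud(1) = 5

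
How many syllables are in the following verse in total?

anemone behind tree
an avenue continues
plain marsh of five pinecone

Line 1: "anemone behind tree": 4+2+1 = 7
Line 2: "an avenue continues": 1+3+3 = 7
Line 3: "plain marsh of five pinecone": 1+1+1+1+2 = 6
Total: 7 + 7 + 6 = 20

20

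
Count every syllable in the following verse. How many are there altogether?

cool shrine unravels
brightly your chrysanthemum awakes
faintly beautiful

Line 1: "cool shrine unravels": 1+1+3 = 5
Line 2: "brightly your chrysanthemum awakes": 2+1+4+2 = 9
Line 3: "faintly beautiful": 2+3 = 5
Total: 5 + 9 + 5 = 19

19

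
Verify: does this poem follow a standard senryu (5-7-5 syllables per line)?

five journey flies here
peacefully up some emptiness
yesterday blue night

No

Line 1: five (1), journey (2), flies (1), here (1) → 5 ✓
Line 2: peacefully (3), up (1), some (1), emptiness (3) → 8 (expected 7)
Line 3: yesterday (3), blue (1), night (1) → 5 ✓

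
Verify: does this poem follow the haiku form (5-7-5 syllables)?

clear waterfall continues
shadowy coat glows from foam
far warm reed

No

Line 1: clear (1), waterfall (3), continues (3) → 7 (expected 5)
Line 2: shadowy (3), coat (1), glows (1), from (1), foam (1) → 7 ✓
Line 3: far (1), warm (1), reed (1) → 3 (expected 5)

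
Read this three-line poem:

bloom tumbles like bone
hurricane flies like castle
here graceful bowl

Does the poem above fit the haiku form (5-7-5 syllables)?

Line 1: "bloom tumbles like bone": 1+2+1+1 = 5 ✓
Line 2: "hurricane flies like castle": 3+1+1+2 = 7 ✓
Line 3: "here graceful bowl": 1+2+1 = 4 (expected 5)

No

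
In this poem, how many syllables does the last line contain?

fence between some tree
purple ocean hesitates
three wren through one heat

The last line: three (1), wren (1), through (1), one (1), heat (1) → 5

5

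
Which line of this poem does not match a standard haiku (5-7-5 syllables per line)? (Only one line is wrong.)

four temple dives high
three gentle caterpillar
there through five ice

Line 3

Line 1: "four temple dives high": 1+2+1+1 = 5 ✓
Line 2: "three gentle caterpillar": 1+2+4 = 7 ✓
Line 3: "there through five ice": 1+1+1+1 = 4 (expected 5)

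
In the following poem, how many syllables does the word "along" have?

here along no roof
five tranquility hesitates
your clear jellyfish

"along" has 2 syllables.

2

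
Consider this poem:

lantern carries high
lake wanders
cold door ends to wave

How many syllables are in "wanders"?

2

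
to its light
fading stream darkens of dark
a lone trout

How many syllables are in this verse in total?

Line 1: to(1) + its(1) + light(1) = 3
Line 2: fading(2) + stream(1) + darkens(2) + of(1) + dark(1) = 7
Line 3: a(1) + lone(1) + trout(1) = 3
Total: 3 + 7 + 3 = 13

13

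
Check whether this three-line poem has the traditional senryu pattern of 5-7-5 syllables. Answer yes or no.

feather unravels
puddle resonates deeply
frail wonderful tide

Line 1: feather (2), unravels (3) → 5 ✓
Line 2: puddle (2), resonates (3), deeply (2) → 7 ✓
Line 3: frail (1), wonderful (3), tide (1) → 5 ✓

Yes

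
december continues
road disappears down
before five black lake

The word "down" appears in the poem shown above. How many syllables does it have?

1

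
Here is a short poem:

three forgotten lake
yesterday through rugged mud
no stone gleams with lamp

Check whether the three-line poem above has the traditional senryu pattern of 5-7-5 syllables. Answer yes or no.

Yes

Line 1: "three forgotten lake": 1+3+1 = 5 ✓
Line 2: "yesterday through rugged mud": 3+1+2+1 = 7 ✓
Line 3: "no stone gleams with lamp": 1+1+1+1+1 = 5 ✓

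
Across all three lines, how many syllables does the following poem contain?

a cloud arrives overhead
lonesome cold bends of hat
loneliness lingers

18

Line 1: a (1), cloud (1), arrives (2), overhead (3) → 7
Line 2: lonesome (2), cold (1), bends (1), of (1), hat (1) → 6
Line 3: loneliness (3), lingers (2) → 5
Total: 7 + 6 + 5 = 18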